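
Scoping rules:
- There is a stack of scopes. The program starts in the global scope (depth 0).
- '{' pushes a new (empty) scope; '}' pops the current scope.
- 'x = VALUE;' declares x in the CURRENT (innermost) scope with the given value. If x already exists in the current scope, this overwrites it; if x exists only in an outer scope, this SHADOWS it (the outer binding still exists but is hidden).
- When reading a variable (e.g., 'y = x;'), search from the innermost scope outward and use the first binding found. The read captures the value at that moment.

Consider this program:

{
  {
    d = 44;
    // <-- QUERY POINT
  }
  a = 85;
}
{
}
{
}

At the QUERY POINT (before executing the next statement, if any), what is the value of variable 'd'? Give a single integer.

Step 1: enter scope (depth=1)
Step 2: enter scope (depth=2)
Step 3: declare d=44 at depth 2
Visible at query point: d=44

Answer: 44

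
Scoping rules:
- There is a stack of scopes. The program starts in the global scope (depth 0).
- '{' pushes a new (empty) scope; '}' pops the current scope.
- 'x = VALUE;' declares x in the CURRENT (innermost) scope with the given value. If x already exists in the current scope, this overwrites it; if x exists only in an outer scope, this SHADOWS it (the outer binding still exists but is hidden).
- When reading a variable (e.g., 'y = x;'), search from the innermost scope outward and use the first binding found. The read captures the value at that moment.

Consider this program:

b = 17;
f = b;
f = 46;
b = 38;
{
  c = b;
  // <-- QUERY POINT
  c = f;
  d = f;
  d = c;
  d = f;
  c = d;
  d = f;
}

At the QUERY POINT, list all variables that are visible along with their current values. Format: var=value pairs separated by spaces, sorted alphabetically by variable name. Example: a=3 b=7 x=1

Answer: b=38 c=38 f=46

Derivation:
Step 1: declare b=17 at depth 0
Step 2: declare f=(read b)=17 at depth 0
Step 3: declare f=46 at depth 0
Step 4: declare b=38 at depth 0
Step 5: enter scope (depth=1)
Step 6: declare c=(read b)=38 at depth 1
Visible at query point: b=38 c=38 f=46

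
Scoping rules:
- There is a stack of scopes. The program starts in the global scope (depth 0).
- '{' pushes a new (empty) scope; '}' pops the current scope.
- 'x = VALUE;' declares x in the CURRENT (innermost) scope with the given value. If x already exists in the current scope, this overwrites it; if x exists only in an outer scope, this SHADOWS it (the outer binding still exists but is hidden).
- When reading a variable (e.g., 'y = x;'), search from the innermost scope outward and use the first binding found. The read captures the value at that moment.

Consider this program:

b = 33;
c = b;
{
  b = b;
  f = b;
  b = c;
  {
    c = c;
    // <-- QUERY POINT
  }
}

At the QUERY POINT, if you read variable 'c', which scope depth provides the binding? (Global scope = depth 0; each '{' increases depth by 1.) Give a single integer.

Answer: 2

Derivation:
Step 1: declare b=33 at depth 0
Step 2: declare c=(read b)=33 at depth 0
Step 3: enter scope (depth=1)
Step 4: declare b=(read b)=33 at depth 1
Step 5: declare f=(read b)=33 at depth 1
Step 6: declare b=(read c)=33 at depth 1
Step 7: enter scope (depth=2)
Step 8: declare c=(read c)=33 at depth 2
Visible at query point: b=33 c=33 f=33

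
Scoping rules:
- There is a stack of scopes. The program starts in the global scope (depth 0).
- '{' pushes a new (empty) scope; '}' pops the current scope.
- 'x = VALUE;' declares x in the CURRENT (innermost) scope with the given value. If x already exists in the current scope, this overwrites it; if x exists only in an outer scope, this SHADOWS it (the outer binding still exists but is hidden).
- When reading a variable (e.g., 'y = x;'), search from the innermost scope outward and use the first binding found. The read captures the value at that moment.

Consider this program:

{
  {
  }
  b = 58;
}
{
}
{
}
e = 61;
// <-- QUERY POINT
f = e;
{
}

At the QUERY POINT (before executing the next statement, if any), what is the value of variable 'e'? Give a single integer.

Answer: 61

Derivation:
Step 1: enter scope (depth=1)
Step 2: enter scope (depth=2)
Step 3: exit scope (depth=1)
Step 4: declare b=58 at depth 1
Step 5: exit scope (depth=0)
Step 6: enter scope (depth=1)
Step 7: exit scope (depth=0)
Step 8: enter scope (depth=1)
Step 9: exit scope (depth=0)
Step 10: declare e=61 at depth 0
Visible at query point: e=61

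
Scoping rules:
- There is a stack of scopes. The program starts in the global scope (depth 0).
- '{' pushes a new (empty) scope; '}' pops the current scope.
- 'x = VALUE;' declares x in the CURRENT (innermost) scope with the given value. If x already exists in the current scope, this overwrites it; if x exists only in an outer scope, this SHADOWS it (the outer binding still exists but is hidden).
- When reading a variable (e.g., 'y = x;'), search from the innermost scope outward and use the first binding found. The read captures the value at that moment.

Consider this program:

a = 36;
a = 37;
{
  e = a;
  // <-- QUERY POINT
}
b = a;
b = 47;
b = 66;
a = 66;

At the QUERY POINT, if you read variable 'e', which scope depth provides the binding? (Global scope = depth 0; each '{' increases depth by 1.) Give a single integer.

Step 1: declare a=36 at depth 0
Step 2: declare a=37 at depth 0
Step 3: enter scope (depth=1)
Step 4: declare e=(read a)=37 at depth 1
Visible at query point: a=37 e=37

Answer: 1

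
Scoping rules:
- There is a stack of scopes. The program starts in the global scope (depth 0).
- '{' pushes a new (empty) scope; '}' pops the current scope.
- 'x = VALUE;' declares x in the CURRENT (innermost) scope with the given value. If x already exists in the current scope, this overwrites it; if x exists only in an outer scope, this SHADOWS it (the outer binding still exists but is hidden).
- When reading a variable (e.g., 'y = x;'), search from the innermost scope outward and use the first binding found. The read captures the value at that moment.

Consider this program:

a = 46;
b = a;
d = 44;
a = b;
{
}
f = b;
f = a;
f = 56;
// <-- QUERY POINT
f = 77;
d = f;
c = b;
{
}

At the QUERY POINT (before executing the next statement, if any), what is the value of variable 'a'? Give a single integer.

Step 1: declare a=46 at depth 0
Step 2: declare b=(read a)=46 at depth 0
Step 3: declare d=44 at depth 0
Step 4: declare a=(read b)=46 at depth 0
Step 5: enter scope (depth=1)
Step 6: exit scope (depth=0)
Step 7: declare f=(read b)=46 at depth 0
Step 8: declare f=(read a)=46 at depth 0
Step 9: declare f=56 at depth 0
Visible at query point: a=46 b=46 d=44 f=56

Answer: 46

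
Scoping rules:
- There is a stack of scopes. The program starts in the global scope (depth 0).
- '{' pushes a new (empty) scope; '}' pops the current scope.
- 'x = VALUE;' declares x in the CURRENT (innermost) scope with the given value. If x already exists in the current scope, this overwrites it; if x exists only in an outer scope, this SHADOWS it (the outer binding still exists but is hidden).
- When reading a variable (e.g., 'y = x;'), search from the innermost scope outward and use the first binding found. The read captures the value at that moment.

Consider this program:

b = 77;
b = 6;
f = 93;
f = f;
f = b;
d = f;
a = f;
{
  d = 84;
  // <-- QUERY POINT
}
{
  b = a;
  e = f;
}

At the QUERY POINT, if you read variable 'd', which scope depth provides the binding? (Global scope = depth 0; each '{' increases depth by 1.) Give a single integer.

Step 1: declare b=77 at depth 0
Step 2: declare b=6 at depth 0
Step 3: declare f=93 at depth 0
Step 4: declare f=(read f)=93 at depth 0
Step 5: declare f=(read b)=6 at depth 0
Step 6: declare d=(read f)=6 at depth 0
Step 7: declare a=(read f)=6 at depth 0
Step 8: enter scope (depth=1)
Step 9: declare d=84 at depth 1
Visible at query point: a=6 b=6 d=84 f=6

Answer: 1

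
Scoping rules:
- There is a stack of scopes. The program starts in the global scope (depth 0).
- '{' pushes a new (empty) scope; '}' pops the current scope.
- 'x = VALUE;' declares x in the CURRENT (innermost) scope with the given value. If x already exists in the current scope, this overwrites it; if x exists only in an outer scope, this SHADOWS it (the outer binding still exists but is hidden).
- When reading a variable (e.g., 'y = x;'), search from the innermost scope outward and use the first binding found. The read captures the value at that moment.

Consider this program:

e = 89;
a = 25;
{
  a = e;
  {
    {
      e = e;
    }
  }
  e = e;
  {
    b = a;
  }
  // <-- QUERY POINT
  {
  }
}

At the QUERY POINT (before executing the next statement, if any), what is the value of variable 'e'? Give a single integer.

Step 1: declare e=89 at depth 0
Step 2: declare a=25 at depth 0
Step 3: enter scope (depth=1)
Step 4: declare a=(read e)=89 at depth 1
Step 5: enter scope (depth=2)
Step 6: enter scope (depth=3)
Step 7: declare e=(read e)=89 at depth 3
Step 8: exit scope (depth=2)
Step 9: exit scope (depth=1)
Step 10: declare e=(read e)=89 at depth 1
Step 11: enter scope (depth=2)
Step 12: declare b=(read a)=89 at depth 2
Step 13: exit scope (depth=1)
Visible at query point: a=89 e=89

Answer: 89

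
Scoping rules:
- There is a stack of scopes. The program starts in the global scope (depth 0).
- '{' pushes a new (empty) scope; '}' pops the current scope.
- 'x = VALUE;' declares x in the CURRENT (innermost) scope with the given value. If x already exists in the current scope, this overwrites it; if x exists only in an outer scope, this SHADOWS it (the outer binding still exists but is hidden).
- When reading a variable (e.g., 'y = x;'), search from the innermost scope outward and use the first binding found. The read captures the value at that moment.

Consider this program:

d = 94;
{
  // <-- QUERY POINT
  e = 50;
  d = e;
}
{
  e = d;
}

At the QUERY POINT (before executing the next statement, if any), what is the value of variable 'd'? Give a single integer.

Answer: 94

Derivation:
Step 1: declare d=94 at depth 0
Step 2: enter scope (depth=1)
Visible at query point: d=94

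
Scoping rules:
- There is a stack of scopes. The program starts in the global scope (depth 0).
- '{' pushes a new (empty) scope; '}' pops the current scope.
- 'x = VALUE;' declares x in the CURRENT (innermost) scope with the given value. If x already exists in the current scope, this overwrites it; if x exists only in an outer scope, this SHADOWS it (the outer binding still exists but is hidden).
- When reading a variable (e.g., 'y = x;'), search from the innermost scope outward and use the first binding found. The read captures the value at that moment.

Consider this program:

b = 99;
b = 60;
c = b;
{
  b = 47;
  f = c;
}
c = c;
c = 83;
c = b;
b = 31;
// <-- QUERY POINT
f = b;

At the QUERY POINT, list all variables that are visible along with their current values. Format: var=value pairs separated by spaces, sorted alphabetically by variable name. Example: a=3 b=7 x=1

Step 1: declare b=99 at depth 0
Step 2: declare b=60 at depth 0
Step 3: declare c=(read b)=60 at depth 0
Step 4: enter scope (depth=1)
Step 5: declare b=47 at depth 1
Step 6: declare f=(read c)=60 at depth 1
Step 7: exit scope (depth=0)
Step 8: declare c=(read c)=60 at depth 0
Step 9: declare c=83 at depth 0
Step 10: declare c=(read b)=60 at depth 0
Step 11: declare b=31 at depth 0
Visible at query point: b=31 c=60

Answer: b=31 c=60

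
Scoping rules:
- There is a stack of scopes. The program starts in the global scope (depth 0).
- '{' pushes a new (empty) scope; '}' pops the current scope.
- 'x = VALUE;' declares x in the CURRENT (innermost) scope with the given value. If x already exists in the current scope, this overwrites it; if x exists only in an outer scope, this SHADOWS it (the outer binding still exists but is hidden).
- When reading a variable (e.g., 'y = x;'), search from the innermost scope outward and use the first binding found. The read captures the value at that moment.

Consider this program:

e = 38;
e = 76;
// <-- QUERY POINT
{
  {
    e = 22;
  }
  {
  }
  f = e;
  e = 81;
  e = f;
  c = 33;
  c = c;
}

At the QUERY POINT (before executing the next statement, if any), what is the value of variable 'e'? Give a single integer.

Answer: 76

Derivation:
Step 1: declare e=38 at depth 0
Step 2: declare e=76 at depth 0
Visible at query point: e=76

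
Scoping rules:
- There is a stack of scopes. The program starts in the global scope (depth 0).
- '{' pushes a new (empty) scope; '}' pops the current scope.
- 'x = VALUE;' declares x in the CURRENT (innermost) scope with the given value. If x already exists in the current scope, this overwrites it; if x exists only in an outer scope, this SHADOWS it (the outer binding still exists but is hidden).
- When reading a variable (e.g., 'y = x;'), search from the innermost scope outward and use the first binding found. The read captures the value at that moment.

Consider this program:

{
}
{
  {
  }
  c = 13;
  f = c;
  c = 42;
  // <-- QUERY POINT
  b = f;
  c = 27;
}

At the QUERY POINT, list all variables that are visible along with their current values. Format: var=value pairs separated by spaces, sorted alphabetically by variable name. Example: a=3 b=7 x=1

Answer: c=42 f=13

Derivation:
Step 1: enter scope (depth=1)
Step 2: exit scope (depth=0)
Step 3: enter scope (depth=1)
Step 4: enter scope (depth=2)
Step 5: exit scope (depth=1)
Step 6: declare c=13 at depth 1
Step 7: declare f=(read c)=13 at depth 1
Step 8: declare c=42 at depth 1
Visible at query point: c=42 f=13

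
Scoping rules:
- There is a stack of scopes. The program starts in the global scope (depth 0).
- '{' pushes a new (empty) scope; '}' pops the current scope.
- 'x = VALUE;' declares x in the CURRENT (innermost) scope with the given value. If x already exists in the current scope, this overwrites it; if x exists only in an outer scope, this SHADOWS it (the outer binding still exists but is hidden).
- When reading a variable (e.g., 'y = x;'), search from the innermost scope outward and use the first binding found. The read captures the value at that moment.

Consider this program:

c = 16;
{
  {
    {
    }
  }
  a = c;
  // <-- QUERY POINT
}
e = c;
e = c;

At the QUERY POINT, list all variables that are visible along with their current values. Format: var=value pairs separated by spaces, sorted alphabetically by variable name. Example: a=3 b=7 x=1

Answer: a=16 c=16

Derivation:
Step 1: declare c=16 at depth 0
Step 2: enter scope (depth=1)
Step 3: enter scope (depth=2)
Step 4: enter scope (depth=3)
Step 5: exit scope (depth=2)
Step 6: exit scope (depth=1)
Step 7: declare a=(read c)=16 at depth 1
Visible at query point: a=16 c=16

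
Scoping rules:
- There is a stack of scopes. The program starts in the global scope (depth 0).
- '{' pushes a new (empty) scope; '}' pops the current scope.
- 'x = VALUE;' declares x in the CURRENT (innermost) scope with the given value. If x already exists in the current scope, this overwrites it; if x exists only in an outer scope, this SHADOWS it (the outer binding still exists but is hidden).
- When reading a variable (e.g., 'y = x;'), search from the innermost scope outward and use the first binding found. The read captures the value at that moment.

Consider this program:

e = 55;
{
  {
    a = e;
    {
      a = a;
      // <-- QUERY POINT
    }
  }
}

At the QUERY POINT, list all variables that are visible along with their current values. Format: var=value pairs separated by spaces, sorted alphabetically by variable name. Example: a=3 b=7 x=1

Step 1: declare e=55 at depth 0
Step 2: enter scope (depth=1)
Step 3: enter scope (depth=2)
Step 4: declare a=(read e)=55 at depth 2
Step 5: enter scope (depth=3)
Step 6: declare a=(read a)=55 at depth 3
Visible at query point: a=55 e=55

Answer: a=55 e=55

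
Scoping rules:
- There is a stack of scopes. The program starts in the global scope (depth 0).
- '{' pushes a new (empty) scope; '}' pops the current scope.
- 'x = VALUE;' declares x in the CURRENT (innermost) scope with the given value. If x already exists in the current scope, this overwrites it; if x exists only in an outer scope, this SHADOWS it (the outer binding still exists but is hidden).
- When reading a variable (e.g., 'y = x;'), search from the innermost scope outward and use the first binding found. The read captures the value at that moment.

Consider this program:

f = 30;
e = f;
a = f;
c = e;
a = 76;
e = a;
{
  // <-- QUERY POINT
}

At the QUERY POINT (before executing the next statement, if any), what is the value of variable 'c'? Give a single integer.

Step 1: declare f=30 at depth 0
Step 2: declare e=(read f)=30 at depth 0
Step 3: declare a=(read f)=30 at depth 0
Step 4: declare c=(read e)=30 at depth 0
Step 5: declare a=76 at depth 0
Step 6: declare e=(read a)=76 at depth 0
Step 7: enter scope (depth=1)
Visible at query point: a=76 c=30 e=76 f=30

Answer: 30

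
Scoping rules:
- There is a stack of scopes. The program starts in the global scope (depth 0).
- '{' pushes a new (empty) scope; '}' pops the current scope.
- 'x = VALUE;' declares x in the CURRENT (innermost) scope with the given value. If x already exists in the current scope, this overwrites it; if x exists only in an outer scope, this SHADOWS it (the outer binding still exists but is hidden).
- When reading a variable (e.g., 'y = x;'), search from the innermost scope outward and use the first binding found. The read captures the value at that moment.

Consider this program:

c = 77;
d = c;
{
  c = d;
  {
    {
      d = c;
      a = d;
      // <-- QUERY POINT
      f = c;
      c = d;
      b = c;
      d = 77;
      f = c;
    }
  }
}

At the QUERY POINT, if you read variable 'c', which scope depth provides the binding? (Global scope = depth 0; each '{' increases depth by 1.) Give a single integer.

Answer: 1

Derivation:
Step 1: declare c=77 at depth 0
Step 2: declare d=(read c)=77 at depth 0
Step 3: enter scope (depth=1)
Step 4: declare c=(read d)=77 at depth 1
Step 5: enter scope (depth=2)
Step 6: enter scope (depth=3)
Step 7: declare d=(read c)=77 at depth 3
Step 8: declare a=(read d)=77 at depth 3
Visible at query point: a=77 c=77 d=77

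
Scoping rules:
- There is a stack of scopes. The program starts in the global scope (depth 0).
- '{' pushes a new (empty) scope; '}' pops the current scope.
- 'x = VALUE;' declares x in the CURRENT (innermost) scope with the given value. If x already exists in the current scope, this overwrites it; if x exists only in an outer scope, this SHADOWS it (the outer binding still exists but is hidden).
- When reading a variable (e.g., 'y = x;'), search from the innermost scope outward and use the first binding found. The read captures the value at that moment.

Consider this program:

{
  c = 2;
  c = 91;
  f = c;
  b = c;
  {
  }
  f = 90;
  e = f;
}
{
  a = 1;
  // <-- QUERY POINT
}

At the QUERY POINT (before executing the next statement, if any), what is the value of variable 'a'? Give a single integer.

Step 1: enter scope (depth=1)
Step 2: declare c=2 at depth 1
Step 3: declare c=91 at depth 1
Step 4: declare f=(read c)=91 at depth 1
Step 5: declare b=(read c)=91 at depth 1
Step 6: enter scope (depth=2)
Step 7: exit scope (depth=1)
Step 8: declare f=90 at depth 1
Step 9: declare e=(read f)=90 at depth 1
Step 10: exit scope (depth=0)
Step 11: enter scope (depth=1)
Step 12: declare a=1 at depth 1
Visible at query point: a=1

Answer: 1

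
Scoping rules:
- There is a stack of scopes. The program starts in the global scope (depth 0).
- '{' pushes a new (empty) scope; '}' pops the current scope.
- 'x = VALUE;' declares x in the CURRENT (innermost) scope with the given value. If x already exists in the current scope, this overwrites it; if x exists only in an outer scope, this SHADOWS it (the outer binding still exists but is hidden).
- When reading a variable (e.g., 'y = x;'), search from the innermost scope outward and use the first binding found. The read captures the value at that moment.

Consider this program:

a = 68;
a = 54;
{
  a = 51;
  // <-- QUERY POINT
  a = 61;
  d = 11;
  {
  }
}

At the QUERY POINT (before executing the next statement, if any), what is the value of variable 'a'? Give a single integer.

Step 1: declare a=68 at depth 0
Step 2: declare a=54 at depth 0
Step 3: enter scope (depth=1)
Step 4: declare a=51 at depth 1
Visible at query point: a=51

Answer: 51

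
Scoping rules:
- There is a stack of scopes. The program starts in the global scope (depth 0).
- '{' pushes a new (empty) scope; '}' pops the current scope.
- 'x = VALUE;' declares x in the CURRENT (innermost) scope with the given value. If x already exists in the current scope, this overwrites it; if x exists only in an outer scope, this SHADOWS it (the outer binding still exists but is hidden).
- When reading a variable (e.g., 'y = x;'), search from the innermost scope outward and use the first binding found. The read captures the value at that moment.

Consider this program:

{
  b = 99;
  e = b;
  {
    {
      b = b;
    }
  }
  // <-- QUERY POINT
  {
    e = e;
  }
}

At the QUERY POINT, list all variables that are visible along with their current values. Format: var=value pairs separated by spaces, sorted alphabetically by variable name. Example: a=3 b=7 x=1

Answer: b=99 e=99

Derivation:
Step 1: enter scope (depth=1)
Step 2: declare b=99 at depth 1
Step 3: declare e=(read b)=99 at depth 1
Step 4: enter scope (depth=2)
Step 5: enter scope (depth=3)
Step 6: declare b=(read b)=99 at depth 3
Step 7: exit scope (depth=2)
Step 8: exit scope (depth=1)
Visible at query point: b=99 e=99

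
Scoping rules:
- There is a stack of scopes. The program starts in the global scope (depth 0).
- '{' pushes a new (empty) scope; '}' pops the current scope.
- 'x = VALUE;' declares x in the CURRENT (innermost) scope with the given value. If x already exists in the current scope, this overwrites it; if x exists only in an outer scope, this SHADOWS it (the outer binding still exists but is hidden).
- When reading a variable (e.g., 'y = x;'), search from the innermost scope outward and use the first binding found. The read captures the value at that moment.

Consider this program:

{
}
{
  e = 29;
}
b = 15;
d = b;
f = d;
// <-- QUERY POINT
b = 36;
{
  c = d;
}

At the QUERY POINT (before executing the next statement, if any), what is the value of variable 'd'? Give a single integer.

Step 1: enter scope (depth=1)
Step 2: exit scope (depth=0)
Step 3: enter scope (depth=1)
Step 4: declare e=29 at depth 1
Step 5: exit scope (depth=0)
Step 6: declare b=15 at depth 0
Step 7: declare d=(read b)=15 at depth 0
Step 8: declare f=(read d)=15 at depth 0
Visible at query point: b=15 d=15 f=15

Answer: 15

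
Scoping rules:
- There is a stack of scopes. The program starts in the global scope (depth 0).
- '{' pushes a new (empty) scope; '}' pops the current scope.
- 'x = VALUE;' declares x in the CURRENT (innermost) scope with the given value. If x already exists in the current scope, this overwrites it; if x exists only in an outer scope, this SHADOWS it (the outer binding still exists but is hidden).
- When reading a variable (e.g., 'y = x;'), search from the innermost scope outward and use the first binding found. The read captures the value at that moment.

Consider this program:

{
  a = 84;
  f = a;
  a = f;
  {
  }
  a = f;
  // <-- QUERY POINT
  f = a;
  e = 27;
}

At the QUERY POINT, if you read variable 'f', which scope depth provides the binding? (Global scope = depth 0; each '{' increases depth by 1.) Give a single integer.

Answer: 1

Derivation:
Step 1: enter scope (depth=1)
Step 2: declare a=84 at depth 1
Step 3: declare f=(read a)=84 at depth 1
Step 4: declare a=(read f)=84 at depth 1
Step 5: enter scope (depth=2)
Step 6: exit scope (depth=1)
Step 7: declare a=(read f)=84 at depth 1
Visible at query point: a=84 f=84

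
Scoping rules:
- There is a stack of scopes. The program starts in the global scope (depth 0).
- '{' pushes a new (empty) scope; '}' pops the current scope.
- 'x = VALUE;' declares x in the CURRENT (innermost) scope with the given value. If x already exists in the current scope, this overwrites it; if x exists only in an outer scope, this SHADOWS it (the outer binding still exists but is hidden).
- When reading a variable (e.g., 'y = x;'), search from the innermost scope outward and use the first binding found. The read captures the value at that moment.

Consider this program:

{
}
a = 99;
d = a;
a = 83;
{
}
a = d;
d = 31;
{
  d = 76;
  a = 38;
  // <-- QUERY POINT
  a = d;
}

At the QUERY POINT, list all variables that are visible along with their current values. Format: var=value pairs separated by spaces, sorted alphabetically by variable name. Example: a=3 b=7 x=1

Answer: a=38 d=76

Derivation:
Step 1: enter scope (depth=1)
Step 2: exit scope (depth=0)
Step 3: declare a=99 at depth 0
Step 4: declare d=(read a)=99 at depth 0
Step 5: declare a=83 at depth 0
Step 6: enter scope (depth=1)
Step 7: exit scope (depth=0)
Step 8: declare a=(read d)=99 at depth 0
Step 9: declare d=31 at depth 0
Step 10: enter scope (depth=1)
Step 11: declare d=76 at depth 1
Step 12: declare a=38 at depth 1
Visible at query point: a=38 d=76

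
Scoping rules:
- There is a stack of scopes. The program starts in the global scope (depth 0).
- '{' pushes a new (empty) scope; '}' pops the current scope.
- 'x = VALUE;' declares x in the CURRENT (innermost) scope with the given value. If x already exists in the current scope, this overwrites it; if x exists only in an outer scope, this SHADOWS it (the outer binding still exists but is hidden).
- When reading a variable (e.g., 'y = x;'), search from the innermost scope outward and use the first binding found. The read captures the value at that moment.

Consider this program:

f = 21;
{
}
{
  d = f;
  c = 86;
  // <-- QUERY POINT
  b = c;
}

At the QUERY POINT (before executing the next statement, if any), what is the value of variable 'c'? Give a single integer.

Step 1: declare f=21 at depth 0
Step 2: enter scope (depth=1)
Step 3: exit scope (depth=0)
Step 4: enter scope (depth=1)
Step 5: declare d=(read f)=21 at depth 1
Step 6: declare c=86 at depth 1
Visible at query point: c=86 d=21 f=21

Answer: 86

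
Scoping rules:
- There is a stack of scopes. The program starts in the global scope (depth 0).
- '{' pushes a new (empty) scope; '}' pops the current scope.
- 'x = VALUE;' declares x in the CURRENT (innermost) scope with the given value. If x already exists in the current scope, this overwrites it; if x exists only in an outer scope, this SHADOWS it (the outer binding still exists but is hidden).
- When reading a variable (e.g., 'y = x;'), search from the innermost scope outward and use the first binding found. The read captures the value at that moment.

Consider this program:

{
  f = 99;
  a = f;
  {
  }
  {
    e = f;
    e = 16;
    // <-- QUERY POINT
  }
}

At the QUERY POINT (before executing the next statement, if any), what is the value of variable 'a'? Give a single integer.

Answer: 99

Derivation:
Step 1: enter scope (depth=1)
Step 2: declare f=99 at depth 1
Step 3: declare a=(read f)=99 at depth 1
Step 4: enter scope (depth=2)
Step 5: exit scope (depth=1)
Step 6: enter scope (depth=2)
Step 7: declare e=(read f)=99 at depth 2
Step 8: declare e=16 at depth 2
Visible at query point: a=99 e=16 f=99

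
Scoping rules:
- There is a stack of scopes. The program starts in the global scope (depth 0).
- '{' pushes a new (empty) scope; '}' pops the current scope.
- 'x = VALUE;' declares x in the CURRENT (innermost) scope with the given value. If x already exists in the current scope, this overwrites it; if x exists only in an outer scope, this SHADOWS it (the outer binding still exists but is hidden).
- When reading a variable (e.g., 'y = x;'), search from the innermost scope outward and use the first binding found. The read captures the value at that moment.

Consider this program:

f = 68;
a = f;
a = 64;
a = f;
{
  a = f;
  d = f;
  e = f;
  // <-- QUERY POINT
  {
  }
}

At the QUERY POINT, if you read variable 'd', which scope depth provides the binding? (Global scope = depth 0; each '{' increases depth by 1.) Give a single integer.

Answer: 1

Derivation:
Step 1: declare f=68 at depth 0
Step 2: declare a=(read f)=68 at depth 0
Step 3: declare a=64 at depth 0
Step 4: declare a=(read f)=68 at depth 0
Step 5: enter scope (depth=1)
Step 6: declare a=(read f)=68 at depth 1
Step 7: declare d=(read f)=68 at depth 1
Step 8: declare e=(read f)=68 at depth 1
Visible at query point: a=68 d=68 e=68 f=68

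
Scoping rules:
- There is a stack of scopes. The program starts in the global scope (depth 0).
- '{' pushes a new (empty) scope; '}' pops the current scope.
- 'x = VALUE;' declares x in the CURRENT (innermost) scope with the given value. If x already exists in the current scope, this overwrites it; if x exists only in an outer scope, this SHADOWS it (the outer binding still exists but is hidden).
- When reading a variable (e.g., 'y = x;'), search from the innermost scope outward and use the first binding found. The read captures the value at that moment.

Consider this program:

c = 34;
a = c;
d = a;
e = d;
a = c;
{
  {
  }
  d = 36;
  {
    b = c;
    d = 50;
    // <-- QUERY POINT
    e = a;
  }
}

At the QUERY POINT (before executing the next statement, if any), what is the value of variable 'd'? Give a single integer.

Step 1: declare c=34 at depth 0
Step 2: declare a=(read c)=34 at depth 0
Step 3: declare d=(read a)=34 at depth 0
Step 4: declare e=(read d)=34 at depth 0
Step 5: declare a=(read c)=34 at depth 0
Step 6: enter scope (depth=1)
Step 7: enter scope (depth=2)
Step 8: exit scope (depth=1)
Step 9: declare d=36 at depth 1
Step 10: enter scope (depth=2)
Step 11: declare b=(read c)=34 at depth 2
Step 12: declare d=50 at depth 2
Visible at query point: a=34 b=34 c=34 d=50 e=34

Answer: 50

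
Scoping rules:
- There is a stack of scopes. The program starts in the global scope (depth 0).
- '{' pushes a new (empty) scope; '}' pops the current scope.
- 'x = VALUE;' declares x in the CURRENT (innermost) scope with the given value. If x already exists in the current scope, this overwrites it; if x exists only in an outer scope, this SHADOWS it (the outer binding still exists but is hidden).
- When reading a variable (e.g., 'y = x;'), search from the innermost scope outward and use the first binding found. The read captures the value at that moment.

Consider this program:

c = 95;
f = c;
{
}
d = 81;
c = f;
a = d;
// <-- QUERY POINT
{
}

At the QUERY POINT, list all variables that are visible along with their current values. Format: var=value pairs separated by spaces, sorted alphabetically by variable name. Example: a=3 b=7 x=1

Answer: a=81 c=95 d=81 f=95

Derivation:
Step 1: declare c=95 at depth 0
Step 2: declare f=(read c)=95 at depth 0
Step 3: enter scope (depth=1)
Step 4: exit scope (depth=0)
Step 5: declare d=81 at depth 0
Step 6: declare c=(read f)=95 at depth 0
Step 7: declare a=(read d)=81 at depth 0
Visible at query point: a=81 c=95 d=81 f=95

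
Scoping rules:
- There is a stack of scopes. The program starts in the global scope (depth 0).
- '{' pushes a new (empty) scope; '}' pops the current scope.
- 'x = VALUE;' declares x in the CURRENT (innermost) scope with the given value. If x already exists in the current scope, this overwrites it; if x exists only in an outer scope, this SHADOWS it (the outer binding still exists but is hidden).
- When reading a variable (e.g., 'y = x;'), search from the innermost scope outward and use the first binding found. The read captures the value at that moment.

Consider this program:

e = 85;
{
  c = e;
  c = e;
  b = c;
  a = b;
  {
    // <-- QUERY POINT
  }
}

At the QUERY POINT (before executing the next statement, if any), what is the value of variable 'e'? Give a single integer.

Answer: 85

Derivation:
Step 1: declare e=85 at depth 0
Step 2: enter scope (depth=1)
Step 3: declare c=(read e)=85 at depth 1
Step 4: declare c=(read e)=85 at depth 1
Step 5: declare b=(read c)=85 at depth 1
Step 6: declare a=(read b)=85 at depth 1
Step 7: enter scope (depth=2)
Visible at query point: a=85 b=85 c=85 e=85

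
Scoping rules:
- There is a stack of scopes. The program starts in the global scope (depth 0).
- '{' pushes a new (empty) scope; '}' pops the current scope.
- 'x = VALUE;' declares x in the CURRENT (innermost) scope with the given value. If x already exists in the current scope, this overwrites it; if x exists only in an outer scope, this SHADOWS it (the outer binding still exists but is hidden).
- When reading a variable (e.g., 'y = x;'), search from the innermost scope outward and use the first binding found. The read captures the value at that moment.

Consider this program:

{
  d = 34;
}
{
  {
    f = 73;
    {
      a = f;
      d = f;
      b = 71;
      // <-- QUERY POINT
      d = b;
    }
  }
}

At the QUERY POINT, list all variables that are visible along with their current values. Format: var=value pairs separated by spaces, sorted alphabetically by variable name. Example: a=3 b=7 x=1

Answer: a=73 b=71 d=73 f=73

Derivation:
Step 1: enter scope (depth=1)
Step 2: declare d=34 at depth 1
Step 3: exit scope (depth=0)
Step 4: enter scope (depth=1)
Step 5: enter scope (depth=2)
Step 6: declare f=73 at depth 2
Step 7: enter scope (depth=3)
Step 8: declare a=(read f)=73 at depth 3
Step 9: declare d=(read f)=73 at depth 3
Step 10: declare b=71 at depth 3
Visible at query point: a=73 b=71 d=73 f=73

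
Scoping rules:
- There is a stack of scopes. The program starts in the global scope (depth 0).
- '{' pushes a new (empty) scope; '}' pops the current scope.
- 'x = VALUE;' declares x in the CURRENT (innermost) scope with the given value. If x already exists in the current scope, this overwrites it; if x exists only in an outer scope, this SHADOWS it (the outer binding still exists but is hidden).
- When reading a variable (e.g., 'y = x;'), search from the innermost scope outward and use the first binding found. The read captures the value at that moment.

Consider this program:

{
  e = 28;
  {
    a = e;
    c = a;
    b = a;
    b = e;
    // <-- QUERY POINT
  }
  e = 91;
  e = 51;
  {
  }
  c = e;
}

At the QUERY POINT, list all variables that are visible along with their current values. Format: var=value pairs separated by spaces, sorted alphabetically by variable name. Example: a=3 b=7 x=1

Step 1: enter scope (depth=1)
Step 2: declare e=28 at depth 1
Step 3: enter scope (depth=2)
Step 4: declare a=(read e)=28 at depth 2
Step 5: declare c=(read a)=28 at depth 2
Step 6: declare b=(read a)=28 at depth 2
Step 7: declare b=(read e)=28 at depth 2
Visible at query point: a=28 b=28 c=28 e=28

Answer: a=28 b=28 c=28 e=28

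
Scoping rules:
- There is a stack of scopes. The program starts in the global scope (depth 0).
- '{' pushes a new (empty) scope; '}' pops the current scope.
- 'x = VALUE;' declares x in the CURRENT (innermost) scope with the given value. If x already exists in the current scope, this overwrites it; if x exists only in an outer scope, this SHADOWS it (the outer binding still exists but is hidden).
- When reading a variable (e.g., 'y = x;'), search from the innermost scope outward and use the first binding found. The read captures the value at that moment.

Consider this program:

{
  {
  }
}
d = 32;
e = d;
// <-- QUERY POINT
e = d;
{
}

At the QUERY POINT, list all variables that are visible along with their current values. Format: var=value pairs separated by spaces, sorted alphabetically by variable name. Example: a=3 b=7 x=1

Step 1: enter scope (depth=1)
Step 2: enter scope (depth=2)
Step 3: exit scope (depth=1)
Step 4: exit scope (depth=0)
Step 5: declare d=32 at depth 0
Step 6: declare e=(read d)=32 at depth 0
Visible at query point: d=32 e=32

Answer: d=32 e=32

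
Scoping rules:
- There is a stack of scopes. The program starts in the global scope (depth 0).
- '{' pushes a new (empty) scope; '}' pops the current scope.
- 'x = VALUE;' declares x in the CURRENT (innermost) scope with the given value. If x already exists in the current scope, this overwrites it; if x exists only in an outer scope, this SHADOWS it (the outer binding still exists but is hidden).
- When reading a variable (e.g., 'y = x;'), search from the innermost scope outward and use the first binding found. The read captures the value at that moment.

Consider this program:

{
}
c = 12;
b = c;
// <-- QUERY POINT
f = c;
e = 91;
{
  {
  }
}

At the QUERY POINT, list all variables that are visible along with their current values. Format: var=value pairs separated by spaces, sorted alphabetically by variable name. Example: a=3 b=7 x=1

Answer: b=12 c=12

Derivation:
Step 1: enter scope (depth=1)
Step 2: exit scope (depth=0)
Step 3: declare c=12 at depth 0
Step 4: declare b=(read c)=12 at depth 0
Visible at query point: b=12 c=12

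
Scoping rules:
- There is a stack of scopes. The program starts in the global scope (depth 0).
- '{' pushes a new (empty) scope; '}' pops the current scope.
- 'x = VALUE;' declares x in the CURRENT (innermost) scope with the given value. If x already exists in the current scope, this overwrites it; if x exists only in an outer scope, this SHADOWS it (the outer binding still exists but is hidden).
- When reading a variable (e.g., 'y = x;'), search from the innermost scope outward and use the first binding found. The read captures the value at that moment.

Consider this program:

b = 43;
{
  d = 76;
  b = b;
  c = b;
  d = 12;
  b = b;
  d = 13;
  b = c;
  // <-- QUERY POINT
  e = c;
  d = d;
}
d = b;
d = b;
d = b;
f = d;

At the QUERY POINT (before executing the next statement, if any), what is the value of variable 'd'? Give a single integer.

Answer: 13

Derivation:
Step 1: declare b=43 at depth 0
Step 2: enter scope (depth=1)
Step 3: declare d=76 at depth 1
Step 4: declare b=(read b)=43 at depth 1
Step 5: declare c=(read b)=43 at depth 1
Step 6: declare d=12 at depth 1
Step 7: declare b=(read b)=43 at depth 1
Step 8: declare d=13 at depth 1
Step 9: declare b=(read c)=43 at depth 1
Visible at query point: b=43 c=43 d=13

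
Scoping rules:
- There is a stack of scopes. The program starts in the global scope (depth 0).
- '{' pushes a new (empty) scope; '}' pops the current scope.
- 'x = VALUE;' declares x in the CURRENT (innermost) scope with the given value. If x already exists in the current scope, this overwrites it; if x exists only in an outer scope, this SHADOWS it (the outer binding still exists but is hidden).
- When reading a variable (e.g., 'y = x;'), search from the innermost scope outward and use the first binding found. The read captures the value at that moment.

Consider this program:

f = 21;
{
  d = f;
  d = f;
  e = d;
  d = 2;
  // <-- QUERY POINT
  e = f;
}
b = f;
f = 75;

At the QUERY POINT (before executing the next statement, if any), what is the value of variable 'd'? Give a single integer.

Step 1: declare f=21 at depth 0
Step 2: enter scope (depth=1)
Step 3: declare d=(read f)=21 at depth 1
Step 4: declare d=(read f)=21 at depth 1
Step 5: declare e=(read d)=21 at depth 1
Step 6: declare d=2 at depth 1
Visible at query point: d=2 e=21 f=21

Answer: 2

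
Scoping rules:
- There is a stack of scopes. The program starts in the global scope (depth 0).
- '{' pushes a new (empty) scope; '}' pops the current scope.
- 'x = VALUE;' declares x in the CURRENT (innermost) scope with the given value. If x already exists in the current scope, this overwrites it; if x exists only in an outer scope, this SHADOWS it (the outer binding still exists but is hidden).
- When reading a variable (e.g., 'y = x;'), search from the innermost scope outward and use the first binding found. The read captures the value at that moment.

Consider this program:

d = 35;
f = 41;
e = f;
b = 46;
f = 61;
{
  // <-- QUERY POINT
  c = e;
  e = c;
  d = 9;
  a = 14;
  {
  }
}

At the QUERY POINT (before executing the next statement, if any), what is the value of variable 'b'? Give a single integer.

Answer: 46

Derivation:
Step 1: declare d=35 at depth 0
Step 2: declare f=41 at depth 0
Step 3: declare e=(read f)=41 at depth 0
Step 4: declare b=46 at depth 0
Step 5: declare f=61 at depth 0
Step 6: enter scope (depth=1)
Visible at query point: b=46 d=35 e=41 f=61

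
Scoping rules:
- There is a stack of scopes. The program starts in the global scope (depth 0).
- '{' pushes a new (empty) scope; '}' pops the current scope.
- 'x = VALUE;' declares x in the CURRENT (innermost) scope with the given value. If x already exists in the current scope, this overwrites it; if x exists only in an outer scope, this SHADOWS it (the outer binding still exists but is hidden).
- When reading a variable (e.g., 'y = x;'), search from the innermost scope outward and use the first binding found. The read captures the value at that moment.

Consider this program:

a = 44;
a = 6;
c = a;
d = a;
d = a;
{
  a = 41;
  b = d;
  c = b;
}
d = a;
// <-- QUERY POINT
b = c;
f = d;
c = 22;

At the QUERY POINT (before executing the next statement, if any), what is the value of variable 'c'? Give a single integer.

Step 1: declare a=44 at depth 0
Step 2: declare a=6 at depth 0
Step 3: declare c=(read a)=6 at depth 0
Step 4: declare d=(read a)=6 at depth 0
Step 5: declare d=(read a)=6 at depth 0
Step 6: enter scope (depth=1)
Step 7: declare a=41 at depth 1
Step 8: declare b=(read d)=6 at depth 1
Step 9: declare c=(read b)=6 at depth 1
Step 10: exit scope (depth=0)
Step 11: declare d=(read a)=6 at depth 0
Visible at query point: a=6 c=6 d=6

Answer: 6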